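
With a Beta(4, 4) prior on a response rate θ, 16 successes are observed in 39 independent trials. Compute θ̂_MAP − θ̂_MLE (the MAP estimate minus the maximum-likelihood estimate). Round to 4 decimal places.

MAP − MLE = 0.0120

Posterior is Beta(20, 27); MAP = (20−1)/(47−2) = 19/45 ≈ 0.42222.
MLE ignores the prior: θ̂_MLE = k/n = 16/39 ≈ 0.41026.
Difference = 19/45 − 16/39 = 7/585 ≈ 0.0120.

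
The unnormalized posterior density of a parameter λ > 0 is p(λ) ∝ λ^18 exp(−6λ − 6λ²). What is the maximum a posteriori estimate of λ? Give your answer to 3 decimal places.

λ̂_MAP = 1.000

ℓ'(λ) = 18/λ − 6 − 12λ. Setting this to zero and multiplying by λ: 12λ² + 6λ − 18 = 0.
λ = (−6 + √(6² + 4·12·18)) / (2·12) = (−6 + √900) / 24 = (−6 + 30)/24 = 1.
ℓ''(λ) = −18/λ² − 12 < 0, confirming a maximum.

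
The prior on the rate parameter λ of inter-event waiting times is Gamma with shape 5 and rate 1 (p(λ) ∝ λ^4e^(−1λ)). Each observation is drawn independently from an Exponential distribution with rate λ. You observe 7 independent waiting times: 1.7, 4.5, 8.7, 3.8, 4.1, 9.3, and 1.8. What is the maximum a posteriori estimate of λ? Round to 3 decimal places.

The Exponential(rate=λ) likelihood is ∝ λ^n e^(−λΣtᵢ). Here n = 7 and Σtᵢ = 1.7 + 4.5 + 8.7 + 3.8 + 4.1 + 9.3 + 1.8 = 33.9.
Posterior ∝ λ^4e^(−1λ) · λ^7e^(−33.9λ) = λ^11e^(−34.9λ), i.e. Gamma(12, 34.9).
Mode = (a−1)/b = 11/34.9 ≈ 0.315.

λ̂_MAP = 0.315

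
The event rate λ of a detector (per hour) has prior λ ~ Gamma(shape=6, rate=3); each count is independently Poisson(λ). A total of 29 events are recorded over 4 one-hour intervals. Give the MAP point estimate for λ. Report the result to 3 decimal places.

Σxᵢ = 29, n = 4.
Posterior ∝ λ^5e^(−3λ) · λ^29e^(−4λ) = λ^34e^(−7λ), i.e. Gamma(shape=35, rate=7).
The mode of a Gamma(a, b) with a ≥ 1 (shape–rate) is (a−1)/b = 34/7 ≈ 4.857.

λ̂_MAP = 4.857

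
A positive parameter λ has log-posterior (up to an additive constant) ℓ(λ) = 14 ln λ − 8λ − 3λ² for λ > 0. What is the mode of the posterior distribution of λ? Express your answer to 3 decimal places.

ℓ'(λ) = 14/λ − 8 − 6λ. Setting this to zero and multiplying by λ: 6λ² + 8λ − 14 = 0.
λ = (−8 + √(8² + 4·6·14)) / (2·6) = (−8 + √400) / 12 = (−8 + 20)/12 = 1.
ℓ''(λ) = −14/λ² − 6 < 0, confirming a maximum.

λ̂_MAP = 1.000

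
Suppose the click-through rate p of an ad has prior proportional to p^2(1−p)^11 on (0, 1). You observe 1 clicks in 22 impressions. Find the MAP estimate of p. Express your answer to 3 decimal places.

p̂_MAP = 0.086

The prior density ∝ p^2(1−p)^11 is the kernel of Beta(3, 12).
Data: 1 success in 22 trials. The binomial likelihood contributes p(1−p)^21, so the posterior is Beta(3+1, 12+21) = Beta(4, 33).
For Beta(a, b) with a, b > 1 the mode is (a−1)/(a+b−2) = 3/35 ≈ 0.086.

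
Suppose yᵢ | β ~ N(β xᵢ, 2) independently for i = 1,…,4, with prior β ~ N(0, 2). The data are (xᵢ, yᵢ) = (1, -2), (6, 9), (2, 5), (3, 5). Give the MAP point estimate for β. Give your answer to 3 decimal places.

log p(β | y) = −Σ(yᵢ − βxᵢ)²/(2·2) − β²/(2·2) + const.
Setting the derivative to zero: Σxᵢ(yᵢ − βxᵢ)/2 − β/2 = 0, so β = Σxᵢyᵢ / (Σxᵢ² + σ²/τ²).
Σxᵢyᵢ = 1·(-2) + 6·9 + 2·5 + 3·5 = 77; Σxᵢ² = 50; σ²/τ² = 1.
β̂_MAP = 77 / (50 + 1) = 77/51 ≈ 1.510.

β̂_MAP = 1.510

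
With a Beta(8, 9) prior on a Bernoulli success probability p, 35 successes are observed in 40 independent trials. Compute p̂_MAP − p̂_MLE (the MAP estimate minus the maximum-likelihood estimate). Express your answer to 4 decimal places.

MAP − MLE = -0.1114

Posterior is Beta(43, 14); MAP = (43−1)/(57−2) = 42/55 ≈ 0.76364.
MLE ignores the prior: p̂_MLE = k/n = 35/40 ≈ 0.87500.
Difference = 42/55 − 35/40 = -49/440 ≈ -0.1114.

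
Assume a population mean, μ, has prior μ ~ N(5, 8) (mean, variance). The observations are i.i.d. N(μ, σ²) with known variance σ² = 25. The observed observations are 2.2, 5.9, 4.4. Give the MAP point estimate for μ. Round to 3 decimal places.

n = 3; x̄ = (2.2 + 5.9 + 4.4)/3 = 12.5/3 = 25/6 ≈ 4.1667.
For a Normal prior and Normal likelihood with known variance, the posterior is Normal; its mode equals its mean, the precision-weighted average.
Prior precision 1/σ₀² = 1/8 = 0.125; data precision n/σ² = 3/25 = 0.12.
μ̂ = (0.125·5 + 0.12·(25/6)) / (0.125 + 0.12) = 1.125/0.245 = 225/49 ≈ 4.592.

μ̂_MAP = 4.592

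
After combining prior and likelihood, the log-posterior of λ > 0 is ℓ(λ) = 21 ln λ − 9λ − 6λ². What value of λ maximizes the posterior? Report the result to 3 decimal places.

ℓ'(λ) = 21/λ − 9 − 12λ. Setting this to zero and multiplying by λ: 12λ² + 9λ − 21 = 0.
λ = (−9 + √(9² + 4·12·21)) / (2·12) = (−9 + √1089) / 24 = (−9 + 33)/24 = 1.
ℓ''(λ) = −21/λ² − 12 < 0, confirming a maximum.

λ̂_MAP = 1.000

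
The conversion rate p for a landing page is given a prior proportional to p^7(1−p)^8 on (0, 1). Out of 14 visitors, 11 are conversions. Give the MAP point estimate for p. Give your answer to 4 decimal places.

The prior density ∝ p^7(1−p)^8 is the kernel of Beta(8, 9).
Data: 11 successes in 14 trials. The binomial likelihood contributes p^11(1−p)^3, so the posterior is Beta(8+11, 9+3) = Beta(19, 12).
For Beta(a, b) with a, b > 1 the mode is (a−1)/(a+b−2) = 18/29 ≈ 0.6207.

p̂_MAP = 0.6207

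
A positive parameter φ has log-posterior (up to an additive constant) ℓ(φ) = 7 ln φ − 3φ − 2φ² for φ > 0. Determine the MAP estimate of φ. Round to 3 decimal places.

ℓ'(φ) = 7/φ − 3 − 4φ. Setting this to zero and multiplying by φ: 4φ² + 3φ − 7 = 0.
φ = (−3 + √(3² + 4·4·7)) / (2·4) = (−3 + √121) / 8 = (−3 + 11)/8 = 1.
ℓ''(φ) = −7/φ² − 4 < 0, confirming a maximum.

φ̂_MAP = 1.000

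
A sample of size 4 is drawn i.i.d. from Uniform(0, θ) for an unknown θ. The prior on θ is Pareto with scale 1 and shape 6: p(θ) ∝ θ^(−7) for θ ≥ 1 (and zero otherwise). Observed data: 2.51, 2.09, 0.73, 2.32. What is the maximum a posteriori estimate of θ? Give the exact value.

θ̂_MAP = 2.51

The Uniform(0, θ) likelihood is θ^(−n) for θ ≥ max(xᵢ), zero otherwise. Here max(xᵢ) = 2.51.
Posterior ∝ θ^(−7) · θ^(−4) = θ^(−11) on θ ≥ max(1, 2.51) = 2.51.
This density is strictly decreasing in θ, so the posterior mode lies at the lower boundary of the support.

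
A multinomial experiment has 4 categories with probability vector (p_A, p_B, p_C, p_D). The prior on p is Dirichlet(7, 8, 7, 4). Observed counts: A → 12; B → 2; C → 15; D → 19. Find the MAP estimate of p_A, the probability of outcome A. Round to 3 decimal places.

The posterior is Dirichlet(αᵢ + nᵢ) = Dirichlet(19, 10, 22, 23).
For a Dirichlet(a₁,…,a_K) with all aᵢ > 1, the mode has j-th component (aⱼ − 1)/(Σaᵢ − K).
Here Σaᵢ = 74 and K = 4, so p_A = (19 − 1)/(74 − 4) = 18/70 ≈ 0.257.

MAP estimate of p_A = 0.257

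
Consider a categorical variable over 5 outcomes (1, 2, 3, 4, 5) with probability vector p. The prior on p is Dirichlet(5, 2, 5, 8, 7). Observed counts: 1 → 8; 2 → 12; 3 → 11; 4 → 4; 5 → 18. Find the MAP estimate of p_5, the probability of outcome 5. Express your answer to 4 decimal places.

MAP estimate: 0.3200

The posterior is Dirichlet(αᵢ + nᵢ) = Dirichlet(13, 14, 16, 12, 25).
For a Dirichlet(a₁,…,a_K) with all aᵢ > 1, the mode has j-th component (aⱼ − 1)/(Σaᵢ − K).
Here Σaᵢ = 80 and K = 5, so p_5 = (25 − 1)/(80 − 5) = 24/75 ≈ 0.3200.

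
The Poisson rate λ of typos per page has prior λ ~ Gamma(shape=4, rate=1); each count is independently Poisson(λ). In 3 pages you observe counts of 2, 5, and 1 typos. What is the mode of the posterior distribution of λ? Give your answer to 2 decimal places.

λ̂_MAP = 2.75

Σxᵢ = 2+5+1 = 8, with n = 3.
Posterior ∝ λ^3e^(−1λ) · λ^8e^(−3λ) = λ^11e^(−4λ), i.e. Gamma(shape=12, rate=4).
The mode of a Gamma(a, b) with a ≥ 1 (shape–rate) is (a−1)/b = 11/4 ≈ 2.75.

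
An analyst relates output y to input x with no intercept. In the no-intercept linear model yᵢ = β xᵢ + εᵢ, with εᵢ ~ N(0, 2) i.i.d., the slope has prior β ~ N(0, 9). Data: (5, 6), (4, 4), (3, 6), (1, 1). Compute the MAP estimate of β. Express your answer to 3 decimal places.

log p(β | y) = −Σ(yᵢ − βxᵢ)²/(2·2) − β²/(2·9) + const.
Setting the derivative to zero: Σxᵢ(yᵢ − βxᵢ)/2 − β/9 = 0, so β = Σxᵢyᵢ / (Σxᵢ² + σ²/τ²).
Σxᵢyᵢ = 5·6 + 4·4 + 3·6 + 1·1 = 65; Σxᵢ² = 51; σ²/τ² = 2/9.
β̂_MAP = 65 / (51 + 2/9) = 65/(461/9) = 585/461 ≈ 1.269.

β̂_MAP = 1.269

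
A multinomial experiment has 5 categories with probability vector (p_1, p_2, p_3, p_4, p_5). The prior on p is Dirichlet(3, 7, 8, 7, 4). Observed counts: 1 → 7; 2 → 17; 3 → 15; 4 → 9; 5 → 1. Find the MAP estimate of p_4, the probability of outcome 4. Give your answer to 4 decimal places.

The posterior is Dirichlet(αᵢ + nᵢ) = Dirichlet(10, 24, 23, 16, 5).
For a Dirichlet(a₁,…,a_K) with all aᵢ > 1, the mode has j-th component (aⱼ − 1)/(Σaᵢ − K).
Here Σaᵢ = 78 and K = 5, so p_4 = (16 − 1)/(78 − 5) = 15/73 ≈ 0.2055.

MAP estimate: 0.2055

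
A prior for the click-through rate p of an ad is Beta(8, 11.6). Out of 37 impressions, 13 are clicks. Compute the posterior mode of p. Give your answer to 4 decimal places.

Prior: Beta(8, 11.6).
Data: 13 successes in 37 trials. The binomial likelihood contributes p^13(1−p)^24, so the posterior is Beta(8+13, 11.6+24) = Beta(21, 35.6).
For Beta(a, b) with a, b > 1 the mode is (a−1)/(a+b−2) = 20/54.6 ≈ 0.3663.

p̂_MAP = 0.3663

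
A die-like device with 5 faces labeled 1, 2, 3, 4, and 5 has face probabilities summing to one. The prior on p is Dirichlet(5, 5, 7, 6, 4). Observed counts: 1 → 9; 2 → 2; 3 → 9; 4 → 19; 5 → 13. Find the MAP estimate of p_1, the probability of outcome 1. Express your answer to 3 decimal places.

MAP estimate: 0.176

The posterior is Dirichlet(αᵢ + nᵢ) = Dirichlet(14, 7, 16, 25, 17).
For a Dirichlet(a₁,…,a_K) with all aᵢ > 1, the mode has j-th component (aⱼ − 1)/(Σaᵢ − K).
Here Σaᵢ = 79 and K = 5, so p_1 = (14 − 1)/(79 − 5) = 13/74 ≈ 0.176.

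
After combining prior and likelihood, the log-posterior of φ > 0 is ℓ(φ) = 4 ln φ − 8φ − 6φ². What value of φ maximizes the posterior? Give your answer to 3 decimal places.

ℓ'(φ) = 4/φ − 8 − 12φ. Setting this to zero and multiplying by φ: 12φ² + 8φ − 4 = 0.
φ = (−8 + √(8² + 4·12·4)) / (2·12) = (−8 + √256) / 24 = (−8 + 16)/24 = 1/3.
ℓ''(φ) = −4/φ² − 12 < 0, confirming a maximum.

φ̂_MAP = 0.333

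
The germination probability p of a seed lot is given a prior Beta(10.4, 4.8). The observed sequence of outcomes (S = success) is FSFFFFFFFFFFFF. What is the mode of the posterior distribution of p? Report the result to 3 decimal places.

Prior: Beta(10.4, 4.8).
Data: 1 success in 14 trials (from the sequence). The binomial likelihood contributes p(1−p)^13, so the posterior is Beta(10.4+1, 4.8+13) = Beta(11.4, 17.8).
For Beta(a, b) with a, b > 1 the mode is (a−1)/(a+b−2) = 10.4/27.2 ≈ 0.382.

p̂_MAP = 0.382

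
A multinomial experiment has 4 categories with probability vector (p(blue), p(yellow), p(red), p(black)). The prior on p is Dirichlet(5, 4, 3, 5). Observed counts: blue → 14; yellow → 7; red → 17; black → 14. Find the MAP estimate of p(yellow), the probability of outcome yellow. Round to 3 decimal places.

MAP estimate of p(yellow) = 0.154

The posterior is Dirichlet(αᵢ + nᵢ) = Dirichlet(19, 11, 20, 19).
For a Dirichlet(a₁,…,a_K) with all aᵢ > 1, the mode has j-th component (aⱼ − 1)/(Σaᵢ − K).
Here Σaᵢ = 69 and K = 4, so p(yellow) = (11 − 1)/(69 − 4) = 10/65 ≈ 0.154.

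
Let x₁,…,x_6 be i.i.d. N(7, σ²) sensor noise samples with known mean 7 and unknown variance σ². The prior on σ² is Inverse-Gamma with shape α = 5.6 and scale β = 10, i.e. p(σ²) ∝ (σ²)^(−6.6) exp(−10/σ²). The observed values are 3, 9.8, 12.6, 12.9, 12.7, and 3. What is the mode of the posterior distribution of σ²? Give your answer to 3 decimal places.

Sum of squared deviations about the known mean: SS = (3−7)² + (9.8−7)² + (12.6−7)² + (12.9−7)² + (12.7−7)² + (3−7)² = 138.5.
The Normal likelihood contributes (σ²)^(−n/2) exp(−SS/(2σ²)), so the posterior is Inverse-Gamma(α + n/2, β + SS/2) = Inverse-Gamma(8.6, 79.25).
The mode of Inverse-Gamma(a, b) is b/(a+1) = 79.25/9.6 ≈ 8.255.

σ̂²_MAP = 8.255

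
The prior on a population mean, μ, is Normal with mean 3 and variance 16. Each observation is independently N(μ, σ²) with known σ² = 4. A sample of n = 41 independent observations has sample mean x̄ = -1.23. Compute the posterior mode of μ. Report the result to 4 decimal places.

n = 41, x̄ = -1.23.
For a Normal prior and Normal likelihood with known variance, the posterior is Normal; its mode equals its mean, the precision-weighted average.
Prior precision 1/σ₀² = 1/16 = 0.0625; data precision n/σ² = 41/4 = 10.25.
μ̂ = (0.0625·3 + 10.25·(-1.23)) / (0.0625 + 10.25) = (-12.42)/10.3125 = -1656/1375 ≈ -1.2044.

μ̂_MAP = -1.2044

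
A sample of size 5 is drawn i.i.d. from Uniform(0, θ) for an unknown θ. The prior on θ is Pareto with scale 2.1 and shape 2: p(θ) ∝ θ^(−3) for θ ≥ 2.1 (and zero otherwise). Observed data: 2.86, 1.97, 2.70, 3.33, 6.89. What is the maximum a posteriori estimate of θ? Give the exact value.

The Uniform(0, θ) likelihood is θ^(−n) for θ ≥ max(xᵢ), zero otherwise. Here max(xᵢ) = 6.89.
Posterior ∝ θ^(−3) · θ^(−5) = θ^(−8) on θ ≥ max(2.1, 6.89) = 6.89.
This density is strictly decreasing in θ, so the posterior mode lies at the lower boundary of the support.

θ̂_MAP = 6.89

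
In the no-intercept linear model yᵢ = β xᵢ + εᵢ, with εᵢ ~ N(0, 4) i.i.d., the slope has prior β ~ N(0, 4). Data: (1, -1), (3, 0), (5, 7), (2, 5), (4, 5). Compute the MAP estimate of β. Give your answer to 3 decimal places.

log p(β | y) = −Σ(yᵢ − βxᵢ)²/(2·4) − β²/(2·4) + const.
Setting the derivative to zero: Σxᵢ(yᵢ − βxᵢ)/4 − β/4 = 0, so β = Σxᵢyᵢ / (Σxᵢ² + σ²/τ²).
Σxᵢyᵢ = 1·(-1) + 3·0 + 5·7 + 2·5 + 4·5 = 64; Σxᵢ² = 55; σ²/τ² = 1.
β̂_MAP = 64 / (55 + 1) = 64/56 ≈ 1.143.

β̂_MAP = 1.143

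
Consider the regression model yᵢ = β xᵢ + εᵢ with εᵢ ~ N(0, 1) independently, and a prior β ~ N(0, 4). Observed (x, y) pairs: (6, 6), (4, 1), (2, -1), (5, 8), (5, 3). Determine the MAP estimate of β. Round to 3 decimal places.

log p(β | y) = −Σ(yᵢ − βxᵢ)²/(2·1) − β²/(2·4) + const.
Setting the derivative to zero: Σxᵢ(yᵢ − βxᵢ)/1 − β/4 = 0, so β = Σxᵢyᵢ / (Σxᵢ² + σ²/τ²).
Σxᵢyᵢ = 6·6 + 4·1 + 2·(-1) + 5·8 + 5·3 = 93; Σxᵢ² = 106; σ²/τ² = 0.25.
β̂_MAP = 93 / (106 + 0.25) = 93/106.25 ≈ 0.875.

β̂_MAP = 0.875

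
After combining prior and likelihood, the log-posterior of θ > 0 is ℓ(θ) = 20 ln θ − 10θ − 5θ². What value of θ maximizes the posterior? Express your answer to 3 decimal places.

ℓ'(θ) = 20/θ − 10 − 10θ. Setting this to zero and multiplying by θ: 10θ² + 10θ − 20 = 0.
θ = (−10 + √(10² + 4·10·20)) / (2·10) = (−10 + √900) / 20 = (−10 + 30)/20 = 1.
ℓ''(θ) = −20/θ² − 10 < 0, confirming a maximum.

θ̂_MAP = 1.000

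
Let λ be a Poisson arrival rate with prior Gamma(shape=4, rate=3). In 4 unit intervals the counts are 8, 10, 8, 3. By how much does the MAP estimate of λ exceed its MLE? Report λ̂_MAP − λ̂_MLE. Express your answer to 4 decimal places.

Σxᵢ = 29. Posterior is Gamma(33, 7); MAP = (33−1)/7 = 32/7 ≈ 4.57143.
MLE = x̄ = 29/4 ≈ 7.25000.
Difference = 32/7 − 29/4 = -75/28 ≈ -2.6786.

MAP − MLE = -2.6786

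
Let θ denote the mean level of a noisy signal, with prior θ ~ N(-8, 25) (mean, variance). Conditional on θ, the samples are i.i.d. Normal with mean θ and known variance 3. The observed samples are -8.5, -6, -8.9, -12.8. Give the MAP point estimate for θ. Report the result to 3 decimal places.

θ̂_MAP = -9.019

n = 4; x̄ = ((-8.5) + (-6) + (-8.9) + (-12.8))/4 = -36.2/4 = -9.05.
For a Normal prior and Normal likelihood with known variance, the posterior is Normal; its mode equals its mean, the precision-weighted average.
Prior precision 1/σ₀² = 1/25 = 0.04; data precision n/σ² = 4/3.
θ̂ = (0.04·(-8) + (4/3)·(-9.05)) / (0.04 + 4/3) = (-929/75)/(103/75) = -929/103 ≈ -9.019.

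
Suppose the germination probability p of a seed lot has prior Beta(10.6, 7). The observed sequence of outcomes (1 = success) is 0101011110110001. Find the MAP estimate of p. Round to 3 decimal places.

Prior: Beta(10.6, 7).
Data: 9 successes in 16 trials (from the sequence). The binomial likelihood contributes p^9(1−p)^7, so the posterior is Beta(10.6+9, 7+7) = Beta(19.6, 14).
For Beta(a, b) with a, b > 1 the mode is (a−1)/(a+b−2) = 18.6/31.6 ≈ 0.589.

p̂_MAP = 0.589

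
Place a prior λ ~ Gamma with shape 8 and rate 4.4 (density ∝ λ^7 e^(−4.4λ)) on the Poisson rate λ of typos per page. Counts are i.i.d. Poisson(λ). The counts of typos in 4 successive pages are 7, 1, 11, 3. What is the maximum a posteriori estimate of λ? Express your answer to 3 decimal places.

λ̂_MAP = 3.452

Σxᵢ = 7+1+11+3 = 22, with n = 4.
Posterior ∝ λ^7e^(−4.4λ) · λ^22e^(−4λ) = λ^29e^(−8.4λ), i.e. Gamma(shape=30, rate=8.4).
The mode of a Gamma(a, b) with a ≥ 1 (shape–rate) is (a−1)/b = 29/8.4 ≈ 3.452.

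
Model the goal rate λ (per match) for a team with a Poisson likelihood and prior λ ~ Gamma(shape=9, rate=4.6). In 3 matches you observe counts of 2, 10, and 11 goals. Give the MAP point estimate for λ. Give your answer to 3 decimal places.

λ̂_MAP = 4.079

Σxᵢ = 2+10+11 = 23, with n = 3.
Posterior ∝ λ^8e^(−4.6λ) · λ^23e^(−3λ) = λ^31e^(−7.6λ), i.e. Gamma(shape=32, rate=7.6).
The mode of a Gamma(a, b) with a ≥ 1 (shape–rate) is (a−1)/b = 31/7.6 ≈ 4.079.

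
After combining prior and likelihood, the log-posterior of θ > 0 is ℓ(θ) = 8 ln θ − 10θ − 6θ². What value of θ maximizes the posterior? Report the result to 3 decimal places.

ℓ'(θ) = 8/θ − 10 − 12θ. Setting this to zero and multiplying by θ: 12θ² + 10θ − 8 = 0.
θ = (−10 + √(10² + 4·12·8)) / (2·12) = (−10 + √484) / 24 = (−10 + 22)/24 = 1/2.
ℓ''(θ) = −8/θ² − 12 < 0, confirming a maximum.

θ̂_MAP = 0.500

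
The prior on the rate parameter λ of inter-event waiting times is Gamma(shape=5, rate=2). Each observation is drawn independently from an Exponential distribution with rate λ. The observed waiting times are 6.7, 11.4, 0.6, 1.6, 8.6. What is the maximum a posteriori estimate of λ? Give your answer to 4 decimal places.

λ̂_MAP = 0.2913

The Exponential(rate=λ) likelihood is ∝ λ^n e^(−λΣtᵢ). Here n = 5 and Σtᵢ = 6.7 + 11.4 + 0.6 + 1.6 + 8.6 = 28.9.
Posterior ∝ λ^4e^(−2λ) · λ^5e^(−28.9λ) = λ^9e^(−30.9λ), i.e. Gamma(10, 30.9).
Mode = (a−1)/b = 9/30.9 ≈ 0.2913.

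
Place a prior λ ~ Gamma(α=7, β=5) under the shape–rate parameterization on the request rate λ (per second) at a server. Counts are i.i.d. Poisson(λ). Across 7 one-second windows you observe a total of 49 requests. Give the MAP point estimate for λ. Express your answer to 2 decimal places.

λ̂_MAP = 4.58

Σxᵢ = 49, n = 7.
Posterior ∝ λ^6e^(−5λ) · λ^49e^(−7λ) = λ^55e^(−12λ), i.e. Gamma(shape=56, rate=12).
The mode of a Gamma(a, b) with a ≥ 1 (shape–rate) is (a−1)/b = 55/12 ≈ 4.58.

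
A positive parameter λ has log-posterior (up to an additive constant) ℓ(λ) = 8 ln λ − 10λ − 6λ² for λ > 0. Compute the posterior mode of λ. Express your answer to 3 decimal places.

λ̂_MAP = 0.500

ℓ'(λ) = 8/λ − 10 − 12λ. Setting this to zero and multiplying by λ: 12λ² + 10λ − 8 = 0.
λ = (−10 + √(10² + 4·12·8)) / (2·12) = (−10 + √484) / 24 = (−10 + 22)/24 = 1/2.
ℓ''(λ) = −8/λ² − 12 < 0, confirming a maximum.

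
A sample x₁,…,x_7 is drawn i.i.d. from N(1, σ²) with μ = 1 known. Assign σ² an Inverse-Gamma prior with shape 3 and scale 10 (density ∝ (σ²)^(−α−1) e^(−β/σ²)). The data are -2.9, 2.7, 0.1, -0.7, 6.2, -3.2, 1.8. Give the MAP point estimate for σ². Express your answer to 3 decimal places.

Sum of squared deviations about the known mean: SS = (-2.9−1)² + (2.7−1)² + (0.1−1)² + (-0.7−1)² + (6.2−1)² + (-3.2−1)² + (1.8−1)² = 67.12.
The Normal likelihood contributes (σ²)^(−n/2) exp(−SS/(2σ²)), so the posterior is Inverse-Gamma(α + n/2, β + SS/2) = Inverse-Gamma(6.5, 43.56).
The mode of Inverse-Gamma(a, b) is b/(a+1) = 43.56/7.5 ≈ 5.808.

σ̂²_MAP = 5.808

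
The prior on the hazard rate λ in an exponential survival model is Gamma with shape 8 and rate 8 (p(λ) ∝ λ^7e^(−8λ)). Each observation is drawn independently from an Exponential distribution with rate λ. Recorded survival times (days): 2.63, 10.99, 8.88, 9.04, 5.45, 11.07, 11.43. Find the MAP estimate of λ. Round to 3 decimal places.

λ̂_MAP = 0.207

The Exponential(rate=λ) likelihood is ∝ λ^n e^(−λΣtᵢ). Here n = 7 and Σtᵢ = 2.63 + 10.99 + 8.88 + 9.04 + 5.45 + 11.07 + 11.43 = 59.49.
Posterior ∝ λ^7e^(−8λ) · λ^7e^(−59.49λ) = λ^14e^(−67.49λ), i.e. Gamma(15, 67.49).
Mode = (a−1)/b = 14/67.49 ≈ 0.207.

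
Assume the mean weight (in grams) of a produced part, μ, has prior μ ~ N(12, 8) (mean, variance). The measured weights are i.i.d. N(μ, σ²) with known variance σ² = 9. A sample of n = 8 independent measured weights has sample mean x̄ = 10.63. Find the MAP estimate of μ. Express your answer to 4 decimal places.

μ̂_MAP = 10.7989

n = 8, x̄ = 10.63.
For a Normal prior and Normal likelihood with known variance, the posterior is Normal; its mode equals its mean, the precision-weighted average.
Prior precision 1/σ₀² = 1/8 = 0.125; data precision n/σ² = 8/9.
μ̂ = (0.125·12 + (8/9)·10.63) / (0.125 + 8/9) = (4927/450)/(73/72) = 19708/1825 ≈ 10.7989.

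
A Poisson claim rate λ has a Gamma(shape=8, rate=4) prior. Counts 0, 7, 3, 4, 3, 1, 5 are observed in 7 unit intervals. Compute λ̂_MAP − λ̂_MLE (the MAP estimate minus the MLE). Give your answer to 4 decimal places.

MAP − MLE = -0.5584

Σxᵢ = 23. Posterior is Gamma(31, 11); MAP = (31−1)/11 = 30/11 ≈ 2.72727.
MLE = x̄ = 23/7 ≈ 3.28571.
Difference = 30/11 − 23/7 = -43/77 ≈ -0.5584.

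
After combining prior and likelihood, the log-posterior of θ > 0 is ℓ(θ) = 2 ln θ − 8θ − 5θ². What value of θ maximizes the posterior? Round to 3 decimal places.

θ̂_MAP = 0.200

ℓ'(θ) = 2/θ − 8 − 10θ. Setting this to zero and multiplying by θ: 10θ² + 8θ − 2 = 0.
θ = (−8 + √(8² + 4·10·2)) / (2·10) = (−8 + √144) / 20 = (−8 + 12)/20 = 1/5.
ℓ''(θ) = −2/θ² − 10 < 0, confirming a maximum.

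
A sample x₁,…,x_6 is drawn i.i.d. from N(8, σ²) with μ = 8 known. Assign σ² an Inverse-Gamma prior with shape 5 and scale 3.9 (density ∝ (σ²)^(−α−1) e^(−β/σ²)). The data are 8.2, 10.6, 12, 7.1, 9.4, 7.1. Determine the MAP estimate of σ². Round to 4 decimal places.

σ̂²_MAP = 1.8989

Sum of squared deviations about the known mean: SS = (8.2−8)² + (10.6−8)² + (12−8)² + (7.1−8)² + (9.4−8)² + (7.1−8)² = 26.38.
The Normal likelihood contributes (σ²)^(−n/2) exp(−SS/(2σ²)), so the posterior is Inverse-Gamma(α + n/2, β + SS/2) = Inverse-Gamma(8, 17.09).
The mode of Inverse-Gamma(a, b) is b/(a+1) = 17.09/9 ≈ 1.8989.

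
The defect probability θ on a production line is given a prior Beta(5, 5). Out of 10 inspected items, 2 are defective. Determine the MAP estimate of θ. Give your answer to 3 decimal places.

Prior: Beta(5, 5).
Data: 2 successes in 10 trials. The binomial likelihood contributes θ^2(1−θ)^8, so the posterior is Beta(5+2, 5+8) = Beta(7, 13).
For Beta(a, b) with a, b > 1 the mode is (a−1)/(a+b−2) = 6/18 ≈ 0.333.

θ̂_MAP = 0.333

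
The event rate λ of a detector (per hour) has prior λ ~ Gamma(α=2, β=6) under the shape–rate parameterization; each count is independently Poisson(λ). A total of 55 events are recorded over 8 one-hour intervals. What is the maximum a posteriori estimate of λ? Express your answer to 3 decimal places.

λ̂_MAP = 4.000

Σxᵢ = 55, n = 8.
Posterior ∝ λe^(−6λ) · λ^55e^(−8λ) = λ^56e^(−14λ), i.e. Gamma(shape=57, rate=14).
The mode of a Gamma(a, b) with a ≥ 1 (shape–rate) is (a−1)/b = 56/14 ≈ 4.000.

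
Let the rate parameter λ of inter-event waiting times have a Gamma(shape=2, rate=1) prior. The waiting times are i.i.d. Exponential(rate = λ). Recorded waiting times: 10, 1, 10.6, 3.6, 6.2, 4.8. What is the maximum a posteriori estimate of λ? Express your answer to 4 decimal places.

The Exponential(rate=λ) likelihood is ∝ λ^n e^(−λΣtᵢ). Here n = 6 and Σtᵢ = 10 + 1 + 10.6 + 3.6 + 6.2 + 4.8 = 36.2.
Posterior ∝ λe^(−1λ) · λ^6e^(−36.2λ) = λ^7e^(−37.2λ), i.e. Gamma(8, 37.2).
Mode = (a−1)/b = 7/37.2 ≈ 0.1882.

λ̂_MAP = 0.1882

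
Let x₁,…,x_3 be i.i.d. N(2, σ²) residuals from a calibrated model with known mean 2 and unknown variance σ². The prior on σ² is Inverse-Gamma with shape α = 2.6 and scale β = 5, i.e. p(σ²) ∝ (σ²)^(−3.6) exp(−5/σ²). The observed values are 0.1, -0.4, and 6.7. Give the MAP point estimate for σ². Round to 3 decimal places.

Sum of squared deviations about the known mean: SS = (0.1−2)² + (-0.4−2)² + (6.7−2)² = 31.46.
The Normal likelihood contributes (σ²)^(−n/2) exp(−SS/(2σ²)), so the posterior is Inverse-Gamma(α + n/2, β + SS/2) = Inverse-Gamma(4.1, 20.73).
The mode of Inverse-Gamma(a, b) is b/(a+1) = 20.73/5.1 ≈ 4.065.

σ̂²_MAP = 4.065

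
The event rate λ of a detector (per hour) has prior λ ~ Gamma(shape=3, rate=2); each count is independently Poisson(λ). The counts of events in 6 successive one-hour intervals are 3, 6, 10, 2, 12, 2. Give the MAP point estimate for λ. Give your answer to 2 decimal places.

λ̂_MAP = 4.63

Σxᵢ = 3+6+10+2+12+2 = 35, with n = 6.
Posterior ∝ λ^2e^(−2λ) · λ^35e^(−6λ) = λ^37e^(−8λ), i.e. Gamma(shape=38, rate=8).
The mode of a Gamma(a, b) with a ≥ 1 (shape–rate) is (a−1)/b = 37/8 ≈ 4.63.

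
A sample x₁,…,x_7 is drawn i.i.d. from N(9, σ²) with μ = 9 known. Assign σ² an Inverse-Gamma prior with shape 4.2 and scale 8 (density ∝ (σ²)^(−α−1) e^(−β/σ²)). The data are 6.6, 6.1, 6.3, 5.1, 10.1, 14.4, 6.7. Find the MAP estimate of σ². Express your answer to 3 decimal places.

Sum of squared deviations about the known mean: SS = (6.6−9)² + (6.1−9)² + (6.3−9)² + (5.1−9)² + (10.1−9)² + (14.4−9)² + (6.7−9)² = 72.33.
The Normal likelihood contributes (σ²)^(−n/2) exp(−SS/(2σ²)), so the posterior is Inverse-Gamma(α + n/2, β + SS/2) = Inverse-Gamma(7.7, 44.165).
The mode of Inverse-Gamma(a, b) is b/(a+1) = 44.165/8.7 ≈ 5.076.

σ̂²_MAP = 5.076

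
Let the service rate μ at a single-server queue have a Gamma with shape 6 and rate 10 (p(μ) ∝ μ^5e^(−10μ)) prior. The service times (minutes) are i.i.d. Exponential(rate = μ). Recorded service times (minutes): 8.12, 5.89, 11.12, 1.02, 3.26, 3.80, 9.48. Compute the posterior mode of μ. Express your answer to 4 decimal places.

The Exponential(rate=μ) likelihood is ∝ μ^n e^(−μΣtᵢ). Here n = 7 and Σtᵢ = 8.12 + 5.89 + 11.12 + 1.02 + 3.26 + 3.80 + 9.48 = 42.69.
Posterior ∝ μ^5e^(−10μ) · μ^7e^(−42.69μ) = μ^12e^(−52.69μ), i.e. Gamma(13, 52.69).
Mode = (a−1)/b = 12/52.69 ≈ 0.2277.

μ̂_MAP = 0.2277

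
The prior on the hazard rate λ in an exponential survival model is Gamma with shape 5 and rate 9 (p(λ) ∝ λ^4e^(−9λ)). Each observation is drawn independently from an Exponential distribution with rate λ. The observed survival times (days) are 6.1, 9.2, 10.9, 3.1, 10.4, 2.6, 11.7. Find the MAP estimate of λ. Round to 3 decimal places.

λ̂_MAP = 0.175

The Exponential(rate=λ) likelihood is ∝ λ^n e^(−λΣtᵢ). Here n = 7 and Σtᵢ = 6.1 + 9.2 + 10.9 + 3.1 + 10.4 + 2.6 + 11.7 = 54.
Posterior ∝ λ^4e^(−9λ) · λ^7e^(−54λ) = λ^11e^(−63λ), i.e. Gamma(12, 63).
Mode = (a−1)/b = 11/63 ≈ 0.175.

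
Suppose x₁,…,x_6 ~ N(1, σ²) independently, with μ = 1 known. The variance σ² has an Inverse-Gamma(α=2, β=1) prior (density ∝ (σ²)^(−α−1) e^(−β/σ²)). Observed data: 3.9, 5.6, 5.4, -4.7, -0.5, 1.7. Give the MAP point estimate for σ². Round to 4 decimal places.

Sum of squared deviations about the known mean: SS = (3.9−1)² + (5.6−1)² + (5.4−1)² + (-4.7−1)² + (-0.5−1)² + (1.7−1)² = 84.16.
The Normal likelihood contributes (σ²)^(−n/2) exp(−SS/(2σ²)), so the posterior is Inverse-Gamma(α + n/2, β + SS/2) = Inverse-Gamma(5, 43.08).
The mode of Inverse-Gamma(a, b) is b/(a+1) = 43.08/6 ≈ 7.1800.

σ̂²_MAP = 7.1800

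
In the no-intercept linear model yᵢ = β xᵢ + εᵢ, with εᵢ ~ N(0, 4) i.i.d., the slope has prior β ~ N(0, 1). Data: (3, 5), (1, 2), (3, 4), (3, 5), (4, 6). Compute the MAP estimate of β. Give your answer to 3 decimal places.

log p(β | y) = −Σ(yᵢ − βxᵢ)²/(2·4) − β²/(2·1) + const.
Setting the derivative to zero: Σxᵢ(yᵢ − βxᵢ)/4 − β/1 = 0, so β = Σxᵢyᵢ / (Σxᵢ² + σ²/τ²).
Σxᵢyᵢ = 3·5 + 1·2 + 3·4 + 3·5 + 4·6 = 68; Σxᵢ² = 44; σ²/τ² = 4.
β̂_MAP = 68 / (44 + 4) = 68/48 ≈ 1.417.

β̂_MAP = 1.417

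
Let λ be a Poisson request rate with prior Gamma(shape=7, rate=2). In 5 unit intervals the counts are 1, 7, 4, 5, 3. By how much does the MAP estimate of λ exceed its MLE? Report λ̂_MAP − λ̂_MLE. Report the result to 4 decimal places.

Σxᵢ = 20. Posterior is Gamma(27, 7); MAP = (27−1)/7 = 26/7 ≈ 3.71429.
MLE = x̄ = 20/5 ≈ 4.00000.
Difference = 26/7 − 20/5 = -2/7 ≈ -0.2857.

MAP − MLE = -0.2857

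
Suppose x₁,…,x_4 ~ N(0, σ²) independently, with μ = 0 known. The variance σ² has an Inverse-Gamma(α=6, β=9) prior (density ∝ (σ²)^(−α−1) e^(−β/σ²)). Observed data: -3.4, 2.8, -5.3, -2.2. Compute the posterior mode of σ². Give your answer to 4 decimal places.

σ̂²_MAP = 3.9072

Sum of squared deviations about the known mean: SS = (-3.4−0)² + (2.8−0)² + (-5.3−0)² + (-2.2−0)² = 52.33.
The Normal likelihood contributes (σ²)^(−n/2) exp(−SS/(2σ²)), so the posterior is Inverse-Gamma(α + n/2, β + SS/2) = Inverse-Gamma(8, 35.165).
The mode of Inverse-Gamma(a, b) is b/(a+1) = 35.165/9 ≈ 3.9072.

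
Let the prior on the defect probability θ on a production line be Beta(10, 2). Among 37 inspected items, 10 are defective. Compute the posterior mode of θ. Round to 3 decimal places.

Prior: Beta(10, 2).
Data: 10 successes in 37 trials. The binomial likelihood contributes θ^10(1−θ)^27, so the posterior is Beta(10+10, 2+27) = Beta(20, 29).
For Beta(a, b) with a, b > 1 the mode is (a−1)/(a+b−2) = 19/47 ≈ 0.404.

θ̂_MAP = 0.404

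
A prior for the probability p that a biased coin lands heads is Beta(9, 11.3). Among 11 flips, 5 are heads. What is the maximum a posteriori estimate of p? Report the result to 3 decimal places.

Prior: Beta(9, 11.3).
Data: 5 successes in 11 trials. The binomial likelihood contributes p^5(1−p)^6, so the posterior is Beta(9+5, 11.3+6) = Beta(14, 17.3).
For Beta(a, b) with a, b > 1 the mode is (a−1)/(a+b−2) = 13/29.3 ≈ 0.444.

p̂_MAP = 0.444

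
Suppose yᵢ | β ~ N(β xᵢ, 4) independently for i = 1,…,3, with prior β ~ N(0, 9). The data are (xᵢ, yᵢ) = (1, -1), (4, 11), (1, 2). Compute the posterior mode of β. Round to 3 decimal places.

log p(β | y) = −Σ(yᵢ − βxᵢ)²/(2·4) − β²/(2·9) + const.
Setting the derivative to zero: Σxᵢ(yᵢ − βxᵢ)/4 − β/9 = 0, so β = Σxᵢyᵢ / (Σxᵢ² + σ²/τ²).
Σxᵢyᵢ = 1·(-1) + 4·11 + 1·2 = 45; Σxᵢ² = 18; σ²/τ² = 4/9.
β̂_MAP = 45 / (18 + 4/9) = 45/(166/9) = 405/166 ≈ 2.440.

β̂_MAP = 2.440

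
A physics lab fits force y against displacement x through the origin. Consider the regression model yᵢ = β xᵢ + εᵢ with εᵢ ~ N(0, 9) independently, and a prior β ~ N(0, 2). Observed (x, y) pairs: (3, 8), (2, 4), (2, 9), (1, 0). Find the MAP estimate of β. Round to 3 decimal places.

β̂_MAP = 2.222

log p(β | y) = −Σ(yᵢ − βxᵢ)²/(2·9) − β²/(2·2) + const.
Setting the derivative to zero: Σxᵢ(yᵢ − βxᵢ)/9 − β/2 = 0, so β = Σxᵢyᵢ / (Σxᵢ² + σ²/τ²).
Σxᵢyᵢ = 3·8 + 2·4 + 2·9 + 1·0 = 50; Σxᵢ² = 18; σ²/τ² = 4.5.
β̂_MAP = 50 / (18 + 4.5) = 50/22.5 ≈ 2.222.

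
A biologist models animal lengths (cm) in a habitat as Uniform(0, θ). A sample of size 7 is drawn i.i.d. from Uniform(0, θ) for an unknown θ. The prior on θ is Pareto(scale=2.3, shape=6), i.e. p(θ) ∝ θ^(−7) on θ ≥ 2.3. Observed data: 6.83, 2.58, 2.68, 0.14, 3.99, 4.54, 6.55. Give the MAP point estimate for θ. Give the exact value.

The Uniform(0, θ) likelihood is θ^(−n) for θ ≥ max(xᵢ), zero otherwise. Here max(xᵢ) = 6.83.
Posterior ∝ θ^(−7) · θ^(−7) = θ^(−14) on θ ≥ max(2.3, 6.83) = 6.83.
This density is strictly decreasing in θ, so the posterior mode lies at the lower boundary of the support.

θ̂_MAP = 6.83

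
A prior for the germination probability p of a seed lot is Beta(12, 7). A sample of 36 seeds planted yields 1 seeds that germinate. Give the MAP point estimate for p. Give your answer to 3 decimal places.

p̂_MAP = 0.226

Prior: Beta(12, 7).
Data: 1 success in 36 trials. The binomial likelihood contributes p(1−p)^35, so the posterior is Beta(12+1, 7+35) = Beta(13, 42).
For Beta(a, b) with a, b > 1 the mode is (a−1)/(a+b−2) = 12/53 ≈ 0.226.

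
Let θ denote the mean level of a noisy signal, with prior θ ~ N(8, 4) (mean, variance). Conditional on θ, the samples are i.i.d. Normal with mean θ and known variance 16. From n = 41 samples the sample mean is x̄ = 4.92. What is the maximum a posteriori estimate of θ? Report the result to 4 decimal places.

n = 41, x̄ = 4.92.
For a Normal prior and Normal likelihood with known variance, the posterior is Normal; its mode equals its mean, the precision-weighted average.
Prior precision 1/σ₀² = 1/4 = 0.25; data precision n/σ² = 41/16 = 2.5625.
θ̂ = (0.25·8 + 2.5625·4.92) / (0.25 + 2.5625) = 14.6075/2.8125 = 5843/1125 ≈ 5.1938.

θ̂_MAP = 5.1938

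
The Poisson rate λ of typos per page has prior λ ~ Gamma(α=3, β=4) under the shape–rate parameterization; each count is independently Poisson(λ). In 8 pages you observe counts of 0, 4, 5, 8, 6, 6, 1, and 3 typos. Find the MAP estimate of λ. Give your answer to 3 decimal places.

λ̂_MAP = 2.917

Σxᵢ = 0+4+5+8+6+6+1+3 = 33, with n = 8.
Posterior ∝ λ^2e^(−4λ) · λ^33e^(−8λ) = λ^35e^(−12λ), i.e. Gamma(shape=36, rate=12).
The mode of a Gamma(a, b) with a ≥ 1 (shape–rate) is (a−1)/b = 35/12 ≈ 2.917.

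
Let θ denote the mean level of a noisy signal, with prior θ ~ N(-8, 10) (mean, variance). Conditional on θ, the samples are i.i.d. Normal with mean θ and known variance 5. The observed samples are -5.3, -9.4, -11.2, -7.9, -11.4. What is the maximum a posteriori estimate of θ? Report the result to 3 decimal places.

θ̂_MAP = -8.945

n = 5; x̄ = ((-5.3) + (-9.4) + (-11.2) + (-7.9) + (-11.4))/5 = -45.2/5 = -9.04.
For a Normal prior and Normal likelihood with known variance, the posterior is Normal; its mode equals its mean, the precision-weighted average.
Prior precision 1/σ₀² = 1/10 = 0.1; data precision n/σ² = 5/5 = 1.
θ̂ = (0.1·(-8) + 1·(-9.04)) / (0.1 + 1) = (-9.84)/1.1 = -492/55 ≈ -8.945.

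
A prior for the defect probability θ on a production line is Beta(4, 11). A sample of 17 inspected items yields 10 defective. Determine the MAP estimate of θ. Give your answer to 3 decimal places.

Prior: Beta(4, 11).
Data: 10 successes in 17 trials. The binomial likelihood contributes θ^10(1−θ)^7, so the posterior is Beta(4+10, 11+7) = Beta(14, 18).
For Beta(a, b) with a, b > 1 the mode is (a−1)/(a+b−2) = 13/30 ≈ 0.433.

θ̂_MAP = 0.433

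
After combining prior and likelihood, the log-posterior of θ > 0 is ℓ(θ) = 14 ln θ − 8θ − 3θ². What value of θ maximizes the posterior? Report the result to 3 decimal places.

θ̂_MAP = 1.000

ℓ'(θ) = 14/θ − 8 − 6θ. Setting this to zero and multiplying by θ: 6θ² + 8θ − 14 = 0.
θ = (−8 + √(8² + 4·6·14)) / (2·6) = (−8 + √400) / 12 = (−8 + 20)/12 = 1.
ℓ''(θ) = −14/θ² − 6 < 0, confirming a maximum.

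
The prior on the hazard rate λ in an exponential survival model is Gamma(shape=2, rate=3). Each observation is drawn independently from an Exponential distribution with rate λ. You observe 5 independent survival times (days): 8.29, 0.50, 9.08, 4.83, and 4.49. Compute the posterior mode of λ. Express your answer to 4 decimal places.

λ̂_MAP = 0.1987

The Exponential(rate=λ) likelihood is ∝ λ^n e^(−λΣtᵢ). Here n = 5 and Σtᵢ = 8.29 + 0.50 + 9.08 + 4.83 + 4.49 = 27.19.
Posterior ∝ λe^(−3λ) · λ^5e^(−27.19λ) = λ^6e^(−30.19λ), i.e. Gamma(7, 30.19).
Mode = (a−1)/b = 6/30.19 ≈ 0.1987.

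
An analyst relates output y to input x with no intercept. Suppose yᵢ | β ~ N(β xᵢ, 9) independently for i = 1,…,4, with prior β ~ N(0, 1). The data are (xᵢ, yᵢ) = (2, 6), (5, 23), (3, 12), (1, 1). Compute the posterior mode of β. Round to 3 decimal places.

log p(β | y) = −Σ(yᵢ − βxᵢ)²/(2·9) − β²/(2·1) + const.
Setting the derivative to zero: Σxᵢ(yᵢ − βxᵢ)/9 − β/1 = 0, so β = Σxᵢyᵢ / (Σxᵢ² + σ²/τ²).
Σxᵢyᵢ = 2·6 + 5·23 + 3·12 + 1·1 = 164; Σxᵢ² = 39; σ²/τ² = 9.
β̂_MAP = 164 / (39 + 9) = 164/48 ≈ 3.417.

β̂_MAP = 3.417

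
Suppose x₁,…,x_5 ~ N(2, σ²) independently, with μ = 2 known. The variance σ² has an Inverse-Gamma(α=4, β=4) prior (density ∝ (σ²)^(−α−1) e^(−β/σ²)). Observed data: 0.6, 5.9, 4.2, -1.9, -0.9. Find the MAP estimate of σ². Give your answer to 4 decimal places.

σ̂²_MAP = 3.5753

Sum of squared deviations about the known mean: SS = (0.6−2)² + (5.9−2)² + (4.2−2)² + (-1.9−2)² + (-0.9−2)² = 45.63.
The Normal likelihood contributes (σ²)^(−n/2) exp(−SS/(2σ²)), so the posterior is Inverse-Gamma(α + n/2, β + SS/2) = Inverse-Gamma(6.5, 26.815).
The mode of Inverse-Gamma(a, b) is b/(a+1) = 26.815/7.5 ≈ 3.5753.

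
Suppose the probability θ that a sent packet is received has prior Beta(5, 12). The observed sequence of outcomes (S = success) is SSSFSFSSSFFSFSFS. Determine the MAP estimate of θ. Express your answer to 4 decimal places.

θ̂_MAP = 0.4516

Prior: Beta(5, 12).
Data: 10 successes in 16 trials (from the sequence). The binomial likelihood contributes θ^10(1−θ)^6, so the posterior is Beta(5+10, 12+6) = Beta(15, 18).
For Beta(a, b) with a, b > 1 the mode is (a−1)/(a+b−2) = 14/31 ≈ 0.4516.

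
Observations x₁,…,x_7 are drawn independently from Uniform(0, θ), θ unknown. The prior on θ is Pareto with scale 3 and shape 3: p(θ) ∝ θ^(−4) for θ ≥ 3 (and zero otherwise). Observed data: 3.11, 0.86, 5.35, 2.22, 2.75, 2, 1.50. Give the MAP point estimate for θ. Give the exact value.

The Uniform(0, θ) likelihood is θ^(−n) for θ ≥ max(xᵢ), zero otherwise. Here max(xᵢ) = 5.35.
Posterior ∝ θ^(−4) · θ^(−7) = θ^(−11) on θ ≥ max(3, 5.35) = 5.35.
This density is strictly decreasing in θ, so the posterior mode lies at the lower boundary of the support.

θ̂_MAP = 5.35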